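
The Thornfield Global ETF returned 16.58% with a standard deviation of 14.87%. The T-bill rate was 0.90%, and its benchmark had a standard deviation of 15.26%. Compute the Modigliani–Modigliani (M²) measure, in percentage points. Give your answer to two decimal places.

Sharpe = (Rp − Rf) / σp = (16.58% − 0.90%) / 14.87% = 1.0545
M² = Rf + Sharpe × σm = 0.90% + 1.0545 × 15.26% = 16.9917%

16.99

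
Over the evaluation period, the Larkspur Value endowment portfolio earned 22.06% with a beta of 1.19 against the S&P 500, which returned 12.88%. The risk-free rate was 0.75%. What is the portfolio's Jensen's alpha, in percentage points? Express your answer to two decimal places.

6.88

CAPM expected return = Rf + β(Rm − Rf) = 0.75% + 1.19 × (12.88% − 0.75%) = 0.75 + 1.19 × 12.13 = 15.1847%
Jensen's α = Rp − E[R] = 22.06% − 15.1847% = 6.8753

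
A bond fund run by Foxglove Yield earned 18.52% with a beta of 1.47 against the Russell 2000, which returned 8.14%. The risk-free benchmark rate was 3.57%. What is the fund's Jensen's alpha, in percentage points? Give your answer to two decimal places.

8.23

CAPM expected return = Rf + β(Rm − Rf) = 3.57% + 1.47 × (8.14% − 3.57%) = 3.57 + 1.47 × 4.57 = 10.2879%
Jensen's α = Rp − E[R] = 18.52% − 10.2879% = 8.2321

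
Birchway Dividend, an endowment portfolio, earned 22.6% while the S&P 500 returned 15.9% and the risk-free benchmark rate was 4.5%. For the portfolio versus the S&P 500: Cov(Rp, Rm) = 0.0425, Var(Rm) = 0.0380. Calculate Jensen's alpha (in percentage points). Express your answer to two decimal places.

β = Cov / Var = 0.0425 / 0.0380 = 1.1184
E[R] = Rf + β(Rm − Rf) = 4.5% + 1.1184 × (15.9% − 4.5%) = 17.2498%
α = Rp − E[R] = 22.6% − 17.2498% = 5.3502

5.35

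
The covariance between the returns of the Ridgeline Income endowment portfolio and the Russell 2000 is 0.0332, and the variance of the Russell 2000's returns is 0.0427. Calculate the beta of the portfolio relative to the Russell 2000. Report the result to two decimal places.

0.78

β = Cov(Rp, Rm) / Var(Rm) = 0.0332 / 0.0427 = 0.7775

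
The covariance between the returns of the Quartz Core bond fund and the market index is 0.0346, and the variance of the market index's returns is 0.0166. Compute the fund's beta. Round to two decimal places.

2.08

β = Cov(Rp, Rm) / Var(Rm) = 0.0346 / 0.0166 = 2.0843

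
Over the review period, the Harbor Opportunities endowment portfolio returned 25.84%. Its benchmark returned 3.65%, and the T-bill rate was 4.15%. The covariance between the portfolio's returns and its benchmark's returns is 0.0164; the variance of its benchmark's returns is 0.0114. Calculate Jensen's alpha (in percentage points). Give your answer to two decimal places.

22.41

β = Cov / Var = 0.0164 / 0.0114 = 1.4386
E[R] = Rf + β(Rm − Rf) = 4.15% + 1.4386 × (3.65% − 4.15%) = 3.4307%
α = Rp − E[R] = 25.84% − 3.4307% = 22.4093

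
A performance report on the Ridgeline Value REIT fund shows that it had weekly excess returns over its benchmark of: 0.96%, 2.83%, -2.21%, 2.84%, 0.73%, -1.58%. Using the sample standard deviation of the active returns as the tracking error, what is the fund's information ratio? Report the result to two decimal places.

μ = (0.96 + 2.83 − 2.21 + 2.84 + 0.73 − 1.58) / 6 = 3.570 / 6 = 0.5950%
Sample σ = √[Σ(r − μ)² / 5] = √[22.7854 / 5] = √4.5571 = 2.1347%
IR = μ / tracking error = 0.5950 / 2.1347 = 0.2787

0.28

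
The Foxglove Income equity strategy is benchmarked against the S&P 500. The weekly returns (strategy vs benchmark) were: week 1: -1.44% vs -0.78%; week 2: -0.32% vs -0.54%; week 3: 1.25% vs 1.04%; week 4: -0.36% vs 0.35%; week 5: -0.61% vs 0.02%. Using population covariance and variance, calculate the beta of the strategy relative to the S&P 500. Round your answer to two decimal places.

1.18

r̄p = -0.2960%,  r̄m = 0.0180%
Cov = Σ(rp − r̄p)(rm − r̄m) / 5 = 0.4969
Var(rm) = Σ(rm − r̄m)² / 5 = 0.4206
β = Cov / Var = 0.4969 / 0.4206 = 1.1814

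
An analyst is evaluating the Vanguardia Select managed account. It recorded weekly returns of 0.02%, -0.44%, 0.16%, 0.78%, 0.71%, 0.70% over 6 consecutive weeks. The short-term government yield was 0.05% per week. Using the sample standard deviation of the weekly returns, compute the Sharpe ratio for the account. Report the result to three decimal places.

Mean return r̄ = 1.930 / 6 = 0.3217%
Σ(r − r̄)² = (0.02 − 0.3217)² + (-0.44 − 0.3217)² + (0.16 − 0.3217)² + … = 1.2013
sample σ = √(1.2013 / 5) = √0.2403 = 0.4902%
Sharpe = (r̄ − rf) / σ = (0.3217 − 0.05) / 0.4902 = 0.2717 / 0.4902 = 0.5543

0.554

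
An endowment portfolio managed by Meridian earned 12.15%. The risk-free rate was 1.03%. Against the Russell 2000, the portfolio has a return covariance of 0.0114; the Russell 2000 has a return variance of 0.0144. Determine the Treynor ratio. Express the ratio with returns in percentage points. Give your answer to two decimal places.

14.05

β = Cov / Var = 0.0114 / 0.0144 = 0.7917
Treynor = (Rp − Rf) / β = (12.15% − 1.03%) / 0.7917 = 11.12 / 0.7917 = 14.0457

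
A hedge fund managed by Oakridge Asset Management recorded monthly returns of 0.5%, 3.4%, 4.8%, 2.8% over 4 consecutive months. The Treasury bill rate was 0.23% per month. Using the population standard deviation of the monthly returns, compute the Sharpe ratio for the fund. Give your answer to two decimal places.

μ = (0.5 + 3.4 + 4.8 + 2.8) / 4 = 11.50 / 4 = 2.8750%
Σ(r − μ)² = (0.5 − 2.8750)² + (3.4 − 2.8750)² + (4.8 − 2.8750)² + … = 9.6275
population σ = √(9.6275 / 4) = √2.4069 = 1.5514%
Sharpe = (μ − rf) / σ = (2.8750 − 0.23) / 1.5514 = 2.6450 / 1.5514 = 1.7049

1.70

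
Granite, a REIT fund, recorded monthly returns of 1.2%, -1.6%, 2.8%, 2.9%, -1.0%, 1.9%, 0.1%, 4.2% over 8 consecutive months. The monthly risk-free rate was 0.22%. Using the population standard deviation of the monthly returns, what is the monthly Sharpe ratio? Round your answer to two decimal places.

Mean return μ = 10.50 / 8 = 1.3125%
Σ(r − μ)² = 28.7288; population σ = √(28.7288/8) = 1.8950%
Sharpe = (μ − rf) / σ = (1.3125 − 0.22) / 1.8950 = 1.0925 / 1.8950 = 0.5765

0.58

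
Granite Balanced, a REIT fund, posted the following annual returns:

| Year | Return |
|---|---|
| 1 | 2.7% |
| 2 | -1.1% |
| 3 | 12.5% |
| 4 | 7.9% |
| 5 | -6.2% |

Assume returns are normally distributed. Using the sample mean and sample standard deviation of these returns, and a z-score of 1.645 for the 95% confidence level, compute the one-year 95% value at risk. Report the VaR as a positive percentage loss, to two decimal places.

r̄ = (2.7 − 1.1 + 12.5 + 7.9 − 6.2) / 5 = 3.1600%
Σ(r − r̄)² = 215.6720; sample σ = √(215.6720/4) = 7.3429%
VaR = −(r̄ − z·σ) = −(3.1600 − 1.645 × 7.3429) = −(-8.9191) = 8.9191%

8.92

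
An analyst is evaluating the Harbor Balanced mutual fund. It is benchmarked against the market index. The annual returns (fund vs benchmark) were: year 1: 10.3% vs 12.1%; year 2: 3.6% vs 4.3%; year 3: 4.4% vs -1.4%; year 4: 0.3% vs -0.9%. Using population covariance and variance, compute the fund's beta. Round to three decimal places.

0.577

r̄p = 4.6500%,  r̄m = 3.5250%
Cov = Σ(rp − r̄p)(rm − r̄m) / 4 = 17.0288
Var(rm) = Σ(rm − r̄m)² / 4 = 29.4919
β = Cov / Var = 17.0288 / 29.4919 = 0.5774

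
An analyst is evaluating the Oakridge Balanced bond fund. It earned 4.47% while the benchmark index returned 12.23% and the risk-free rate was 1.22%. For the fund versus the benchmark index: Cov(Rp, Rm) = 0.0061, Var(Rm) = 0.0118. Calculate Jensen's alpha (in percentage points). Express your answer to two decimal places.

β = Cov / Var = 0.0061 / 0.0118 = 0.5169
E[R] = Rf + β(Rm − Rf) = 1.22% + 0.5169 × (12.23% − 1.22%) = 6.9111%
α = Rp − E[R] = 4.47% − 6.9111% = -2.4411

-2.44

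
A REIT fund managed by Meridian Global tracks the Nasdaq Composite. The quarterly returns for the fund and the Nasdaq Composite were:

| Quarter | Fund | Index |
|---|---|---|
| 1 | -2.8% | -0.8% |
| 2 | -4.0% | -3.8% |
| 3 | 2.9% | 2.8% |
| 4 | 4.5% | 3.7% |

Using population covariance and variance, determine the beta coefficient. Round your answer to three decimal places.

r̄p = 0.1500%,  r̄m = 0.4750%
Cov = Σ(rp − r̄p)(rm − r̄m) / 4 = 10.4813
Var(rm) = Σ(rm − r̄m)² / 4 = 8.9269
β = Cov / Var = 10.4813 / 8.9269 = 1.1741

1.174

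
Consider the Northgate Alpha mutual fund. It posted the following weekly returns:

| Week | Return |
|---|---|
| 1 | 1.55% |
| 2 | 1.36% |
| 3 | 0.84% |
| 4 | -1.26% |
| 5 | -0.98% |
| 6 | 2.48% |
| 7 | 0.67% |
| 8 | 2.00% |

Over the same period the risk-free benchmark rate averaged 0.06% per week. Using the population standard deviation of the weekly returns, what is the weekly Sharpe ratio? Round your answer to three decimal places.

0.617

r̄ = (1.55 + 1.36 + 0.84 − 1.26 − 0.98 + 2.48 + 0.67 + 2) / 8 = 6.660 / 8 = 0.8325%
Σ(r − r̄)² = (1.55 − 0.8325)² + (1.36 − 0.8325)² + … = 12.5606
population σ = √(12.5606 / 8) = √1.5701 = 1.2530%
Sharpe = (r̄ − rf) / σ = (0.8325 − 0.06) / 1.2530 = 0.7725 / 1.2530 = 0.6165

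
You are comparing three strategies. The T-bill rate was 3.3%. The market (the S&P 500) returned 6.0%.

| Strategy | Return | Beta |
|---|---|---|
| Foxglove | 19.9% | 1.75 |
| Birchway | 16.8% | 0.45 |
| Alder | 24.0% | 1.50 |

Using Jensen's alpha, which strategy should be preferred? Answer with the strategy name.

Alder

Foxglove: α = 19.9% − [3.3% + 1.75 × (6.0% − 3.3%)] = 11.875
Birchway: α = 16.8% − [3.3% + 0.45 × (6.0% − 3.3%)] = 12.285
Alder: α = 24.0% − [3.3% + 1.50 × (6.0% − 3.3%)] = 16.650
Highest: Alder (16.650).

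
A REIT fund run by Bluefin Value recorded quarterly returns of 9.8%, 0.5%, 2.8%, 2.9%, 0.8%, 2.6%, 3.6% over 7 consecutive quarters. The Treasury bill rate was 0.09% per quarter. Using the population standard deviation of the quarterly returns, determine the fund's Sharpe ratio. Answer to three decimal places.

Mean return μ = 23.00 / 7 = 3.2857%
Σ(r − μ)² = 57.3286; population σ = √(57.3286/7) = 2.8618%
Sharpe = (μ − rf) / σ = (3.2857 − 0.09) / 2.8618 = 3.1957 / 2.8618 = 1.1167

1.117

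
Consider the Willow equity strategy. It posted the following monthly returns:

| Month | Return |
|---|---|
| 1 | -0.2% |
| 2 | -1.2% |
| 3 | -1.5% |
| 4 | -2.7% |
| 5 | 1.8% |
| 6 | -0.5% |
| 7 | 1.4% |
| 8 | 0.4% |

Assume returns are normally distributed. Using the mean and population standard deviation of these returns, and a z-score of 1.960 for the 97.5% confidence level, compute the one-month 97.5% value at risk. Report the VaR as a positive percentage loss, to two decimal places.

μ = (-0.2 − 1.2 − 1.5 − 2.7 + 1.8 − 0.5 + 1.4 + 0.4) / 8 = -0.3125%
Σ(r − μ)² = (-0.2 − (-0.3125))² + (-1.2 − (-0.3125))² + (-1.5 − (-0.3125))² + … = 15.8488
population σ = √(15.8488 / 8) = √1.9811 = 1.4075%
VaR = −(μ − z·σ) = −(-0.3125 − 1.960 × 1.4075) = −(-3.0712) = 3.0712%

3.07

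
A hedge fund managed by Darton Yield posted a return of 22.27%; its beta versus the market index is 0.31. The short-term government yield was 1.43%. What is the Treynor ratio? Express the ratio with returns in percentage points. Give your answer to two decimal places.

67.23

Treynor = (Rp − Rf) / β = (22.27% − 1.43%) / 0.31 = 20.84 / 0.31 = 67.2258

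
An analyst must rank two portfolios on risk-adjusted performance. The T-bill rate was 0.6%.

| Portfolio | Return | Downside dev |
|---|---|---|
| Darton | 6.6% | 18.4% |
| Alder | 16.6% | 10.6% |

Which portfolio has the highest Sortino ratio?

Alder

Darton: Sortino ratio = (6.6% − 0.6%) / 18.4% = 0.326
Alder: Sortino ratio = (16.6% − 0.6%) / 10.6% = 1.509
Highest: Alder (1.509).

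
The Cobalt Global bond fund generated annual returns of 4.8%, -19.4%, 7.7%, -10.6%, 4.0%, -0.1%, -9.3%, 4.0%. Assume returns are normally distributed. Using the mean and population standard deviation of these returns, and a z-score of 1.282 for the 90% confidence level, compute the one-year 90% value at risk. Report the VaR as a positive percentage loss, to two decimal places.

r̄ = (4.8 − 19.4 + 7.7 − 10.6 + 4 − 0.1 − 9.3 + 4) / 8 = -2.3625%
Population σ = √[Σ(r − r̄)² / 8] = √[644.8988 / 8] = √80.6124 = 8.9784%
VaR = −(r̄ − z·σ) = −(-2.3625 − 1.282 × 8.9784) = −(-13.8728) = 13.8728%

13.87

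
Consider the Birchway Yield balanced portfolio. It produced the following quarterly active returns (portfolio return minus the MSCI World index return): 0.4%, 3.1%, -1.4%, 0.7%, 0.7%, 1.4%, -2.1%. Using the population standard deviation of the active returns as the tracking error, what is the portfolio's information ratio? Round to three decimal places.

0.250

μ = (0.4 + 3.1 − 1.4 + 0.7 + 0.7 + 1.4 − 2.1) / 7 = 0.4000%
Σ(r − μ)² = (0.4 − 0.4000)² + (3.1 − 0.4000)² + (-1.4 − 0.4000)² + … = 17.9600
σ = √[17.9600 / 7] = 1.6018%
IR = μ / tracking error = 0.4000 / 1.6018 = 0.2497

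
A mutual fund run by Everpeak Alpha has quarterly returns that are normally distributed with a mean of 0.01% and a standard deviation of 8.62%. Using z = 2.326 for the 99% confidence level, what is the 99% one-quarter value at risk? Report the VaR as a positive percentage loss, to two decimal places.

VaR (as % loss) = −(μ − z·σ) = −(0.01% − 2.326 × 8.62%) = −(-20.04012%) = 20.04012%

20.04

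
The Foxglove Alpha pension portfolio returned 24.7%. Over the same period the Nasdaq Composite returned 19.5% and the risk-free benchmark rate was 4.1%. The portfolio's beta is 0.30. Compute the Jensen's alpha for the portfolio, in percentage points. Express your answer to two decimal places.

15.98

CAPM expected return = Rf + β(Rm − Rf) = 4.1% + 0.30 × (19.5% − 4.1%) = 4.1 + 0.30 × 15.40 = 8.7200%
Jensen's α = Rp − E[R] = 24.7% − 8.7200% = 15.9800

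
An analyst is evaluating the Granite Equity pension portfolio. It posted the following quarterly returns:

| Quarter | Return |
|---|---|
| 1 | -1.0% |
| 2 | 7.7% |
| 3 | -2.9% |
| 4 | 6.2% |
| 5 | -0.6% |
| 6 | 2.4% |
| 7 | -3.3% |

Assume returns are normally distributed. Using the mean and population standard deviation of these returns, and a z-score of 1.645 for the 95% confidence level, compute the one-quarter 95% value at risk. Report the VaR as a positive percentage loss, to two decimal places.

r̄ = (-1 + 7.7 − 2.9 + 6.2 − 0.6 + 2.4 − 3.3) / 7 = 1.2143%
Σ(r − r̄)² = (-1 − 1.2143)² + (7.7 − 1.2143)² + (-2.9 − 1.2143)² + … = 113.8286
σ = √[113.8286 / 7] = 4.0325%
VaR = −(r̄ − z·σ) = −(1.2143 − 1.645 × 4.0325) = −(-5.4192) = 5.4192%

5.42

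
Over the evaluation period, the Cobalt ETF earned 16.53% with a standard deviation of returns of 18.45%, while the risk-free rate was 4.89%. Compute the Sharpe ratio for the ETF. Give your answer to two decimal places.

Sharpe = (Rp − Rf) / σp = (16.53% − 4.89%) / 18.45% = 11.64% / 18.45% = 0.6309

0.63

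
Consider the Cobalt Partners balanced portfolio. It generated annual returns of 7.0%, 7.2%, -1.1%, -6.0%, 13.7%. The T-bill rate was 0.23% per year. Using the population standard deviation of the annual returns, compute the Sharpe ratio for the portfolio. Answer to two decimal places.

0.57

r̄ = (7 + 7.2 − 1.1 − 6 + 13.7) / 5 = 4.1600%
Σ(r − r̄)² = (7 − 4.1600)² + (7.2 − 4.1600)² + … = 239.2120
population σ = √(239.2120 / 5) = √47.8424 = 6.9168%
Sharpe = (r̄ − rf) / σ = (4.1600 − 0.23) / 6.9168 = 3.9300 / 6.9168 = 0.5682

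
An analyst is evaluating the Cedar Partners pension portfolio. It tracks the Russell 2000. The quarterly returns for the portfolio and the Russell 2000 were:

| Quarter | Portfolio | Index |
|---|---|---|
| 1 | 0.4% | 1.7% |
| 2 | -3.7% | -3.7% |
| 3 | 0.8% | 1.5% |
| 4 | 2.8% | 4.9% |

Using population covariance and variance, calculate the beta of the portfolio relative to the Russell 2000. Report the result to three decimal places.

0.762

r̄p = 0.0750%,  r̄m = 1.1000%
Cov = Σ(rp − r̄p)(rm − r̄m) / 4 = 7.2400
Var(rm) = Σ(rm − r̄m)² / 4 = 9.5000
β = Cov / Var = 7.2400 / 9.5000 = 0.7621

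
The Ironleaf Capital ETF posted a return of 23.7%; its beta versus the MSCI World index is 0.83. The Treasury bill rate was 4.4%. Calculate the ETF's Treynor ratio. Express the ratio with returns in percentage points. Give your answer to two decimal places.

23.25

Treynor = (Rp − Rf) / β = (23.7% − 4.4%) / 0.83 = 19.30 / 0.83 = 23.2530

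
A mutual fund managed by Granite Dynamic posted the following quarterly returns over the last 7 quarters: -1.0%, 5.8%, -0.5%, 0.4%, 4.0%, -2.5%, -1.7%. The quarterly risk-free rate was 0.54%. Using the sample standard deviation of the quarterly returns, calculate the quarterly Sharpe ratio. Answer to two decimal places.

0.03

Mean return r̄ = 4.50 / 7 = 0.6429%
Σ(r − r̄)² = 57.2971; sample σ = √(57.2971/6) = 3.0902%
Sharpe = (r̄ − rf) / σ = (0.6429 − 0.54) / 3.0902 = 0.1029 / 3.0902 = 0.0333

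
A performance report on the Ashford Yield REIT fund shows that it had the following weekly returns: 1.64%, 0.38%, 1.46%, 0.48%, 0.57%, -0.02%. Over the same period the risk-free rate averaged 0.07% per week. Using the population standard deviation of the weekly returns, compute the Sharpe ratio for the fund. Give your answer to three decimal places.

1.144

r̄ = (1.64 + 0.38 + 1.46 + 0.48 + 0.57 − 0.02) / 6 = 4.510 / 6 = 0.7517%
Σ(r − r̄)² = (1.64 − 0.7517)² + (0.38 − 0.7517)² + … = 2.1313
population σ = √(2.1313 / 6) = √0.3552 = 0.5960%
Sharpe = (r̄ − rf) / σ = (0.7517 − 0.07) / 0.5960 = 0.6817 / 0.5960 = 1.1438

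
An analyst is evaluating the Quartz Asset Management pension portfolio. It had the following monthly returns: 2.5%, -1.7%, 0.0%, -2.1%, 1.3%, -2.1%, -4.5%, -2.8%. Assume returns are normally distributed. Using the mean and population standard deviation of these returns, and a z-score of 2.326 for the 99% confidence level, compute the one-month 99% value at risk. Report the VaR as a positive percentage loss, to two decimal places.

6.16

r̄ = (2.5 − 1.7 + 0 − 2.1 + 1.3 − 2.1 − 4.5 − 2.8) / 8 = -1.1750%
Σ(r − r̄)² = 36.6950; population σ = √(36.6950/8) = 2.1417%
VaR = −(r̄ − z·σ) = −(-1.1750 − 2.326 × 2.1417) = −(-6.1566) = 6.1566%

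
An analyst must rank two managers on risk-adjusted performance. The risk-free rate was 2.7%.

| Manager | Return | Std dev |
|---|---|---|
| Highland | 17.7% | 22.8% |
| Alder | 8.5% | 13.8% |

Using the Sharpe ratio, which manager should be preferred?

Highland

Highland: Sharpe ratio = (17.7% − 2.7%) / 22.8% = 0.658
Alder: Sharpe ratio = (8.5% − 2.7%) / 13.8% = 0.420
Highest: Highland (0.658).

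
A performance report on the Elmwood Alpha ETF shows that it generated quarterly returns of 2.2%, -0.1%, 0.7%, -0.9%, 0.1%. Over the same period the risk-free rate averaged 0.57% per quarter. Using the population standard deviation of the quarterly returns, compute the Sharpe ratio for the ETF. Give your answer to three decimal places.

-0.164

Mean return μ = 2.00 / 5 = 0.4000%
Σ(r − μ)² = 5.3600; population σ = √(5.3600/5) = 1.0354%
Sharpe = (μ − rf) / σ = (0.4000 − 0.57) / 1.0354 = -0.1700 / 1.0354 = -0.1642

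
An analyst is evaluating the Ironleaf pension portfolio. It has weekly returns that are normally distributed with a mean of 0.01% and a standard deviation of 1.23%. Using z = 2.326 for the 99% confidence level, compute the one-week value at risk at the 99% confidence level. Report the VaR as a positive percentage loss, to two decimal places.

VaR (as % loss) = −(μ − z·σ) = −(0.01% − 2.326 × 1.23%) = −(-2.85098%) = 2.85098%

2.85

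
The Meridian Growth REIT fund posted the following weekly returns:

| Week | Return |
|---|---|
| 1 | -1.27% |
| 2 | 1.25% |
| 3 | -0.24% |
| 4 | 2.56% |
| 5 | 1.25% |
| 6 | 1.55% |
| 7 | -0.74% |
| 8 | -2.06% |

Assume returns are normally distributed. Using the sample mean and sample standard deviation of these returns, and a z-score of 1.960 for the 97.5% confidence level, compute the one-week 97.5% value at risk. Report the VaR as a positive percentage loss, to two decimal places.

2.85

μ = (-1.27 + 1.25 − 0.24 + 2.56 + 1.25 + 1.55 − 0.74 − 2.06) / 8 = 2.300 / 8 = 0.2875%
Sample σ = √[Σ(r − μ)² / 7] = √[17.8816 / 7] = √2.5545 = 1.5983%
VaR = −(μ − z·σ) = −(0.2875 − 1.960 × 1.5983) = −(-2.8452) = 2.8452%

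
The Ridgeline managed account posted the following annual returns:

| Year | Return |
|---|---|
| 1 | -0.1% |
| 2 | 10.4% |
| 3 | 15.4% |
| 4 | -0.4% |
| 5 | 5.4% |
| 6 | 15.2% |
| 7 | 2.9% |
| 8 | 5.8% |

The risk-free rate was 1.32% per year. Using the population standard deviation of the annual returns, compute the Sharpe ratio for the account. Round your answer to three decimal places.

0.939

r̄ = (-0.1 + 10.4 + 15.4 − 0.4 + 5.4 + 15.2 + 2.9 + 5.8) / 8 = 54.60 / 8 = 6.8250%
Σ(r − r̄)² = 275.0950; population σ = √(275.0950/8) = 5.8640%
Sharpe = (r̄ − rf) / σ = (6.8250 − 1.32) / 5.8640 = 5.5050 / 5.8640 = 0.9388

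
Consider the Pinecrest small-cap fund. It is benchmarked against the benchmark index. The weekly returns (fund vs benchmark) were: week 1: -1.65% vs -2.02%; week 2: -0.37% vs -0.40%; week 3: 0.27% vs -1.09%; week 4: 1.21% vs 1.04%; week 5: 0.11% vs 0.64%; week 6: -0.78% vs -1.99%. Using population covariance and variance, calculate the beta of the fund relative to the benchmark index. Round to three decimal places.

r̄p = -0.2017%,  r̄m = -0.6367%
Cov = Σ(rp − r̄p)(rm − r̄m) / 6 = 0.8829
Var(rm) = Σ(rm − r̄m)² / 6 = 1.4080
β = Cov / Var = 0.8829 / 1.4080 = 0.6271

0.627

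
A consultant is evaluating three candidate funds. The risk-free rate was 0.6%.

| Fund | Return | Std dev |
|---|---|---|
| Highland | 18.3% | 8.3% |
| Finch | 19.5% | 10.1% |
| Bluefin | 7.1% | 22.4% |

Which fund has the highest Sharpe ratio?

Highland: Sharpe ratio = (18.3% − 0.6%) / 8.3% = 2.133
Finch: Sharpe ratio = (19.5% − 0.6%) / 10.1% = 1.871
Bluefin: Sharpe ratio = (7.1% − 0.6%) / 22.4% = 0.290
Highest: Highland (2.133).

Highland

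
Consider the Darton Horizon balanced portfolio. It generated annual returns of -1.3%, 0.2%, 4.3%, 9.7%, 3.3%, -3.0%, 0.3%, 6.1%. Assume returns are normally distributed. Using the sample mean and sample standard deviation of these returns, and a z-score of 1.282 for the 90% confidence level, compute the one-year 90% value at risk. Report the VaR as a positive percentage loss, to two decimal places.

2.93

Mean return μ = 19.60 / 8 = 2.4500%
Sample std dev = √[123.4800 / 7] = 4.2000%
VaR = −(μ − z·σ) = −(2.4500 − 1.282 × 4.2000) = −(-2.9344) = 2.9344%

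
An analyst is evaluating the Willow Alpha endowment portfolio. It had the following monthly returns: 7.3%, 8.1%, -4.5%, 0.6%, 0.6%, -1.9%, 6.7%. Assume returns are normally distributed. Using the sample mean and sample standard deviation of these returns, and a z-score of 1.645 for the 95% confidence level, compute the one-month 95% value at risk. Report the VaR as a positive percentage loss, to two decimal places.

5.74

r̄ = (7.3 + 8.1 − 4.5 + 0.6 + 0.6 − 1.9 + 6.7) / 7 = 16.90 / 7 = 2.4143%
Σ(r − r̄)² = 147.5686; sample σ = √(147.5686/6) = 4.9593%
VaR = −(r̄ − z·σ) = −(2.4143 − 1.645 × 4.9593) = −(-5.7437) = 5.7437%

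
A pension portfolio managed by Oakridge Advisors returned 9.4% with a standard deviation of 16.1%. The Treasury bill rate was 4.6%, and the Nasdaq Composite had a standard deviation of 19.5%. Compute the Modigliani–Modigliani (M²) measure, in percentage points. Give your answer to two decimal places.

Sharpe = (Rp − Rf) / σp = (9.4% − 4.6%) / 16.1% = 0.2981
M² = Rf + Sharpe × σm = 4.6% + 0.2981 × 19.5% = 10.4130%

10.41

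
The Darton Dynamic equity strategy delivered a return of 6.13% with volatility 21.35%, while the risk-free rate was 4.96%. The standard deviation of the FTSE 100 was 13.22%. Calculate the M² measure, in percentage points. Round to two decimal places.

Sharpe = (Rp − Rf) / σp = (6.13% − 4.96%) / 21.35% = 0.0548
M² = Rf + Sharpe × σm = 4.96% + 0.0548 × 13.22% = 5.6845%

5.68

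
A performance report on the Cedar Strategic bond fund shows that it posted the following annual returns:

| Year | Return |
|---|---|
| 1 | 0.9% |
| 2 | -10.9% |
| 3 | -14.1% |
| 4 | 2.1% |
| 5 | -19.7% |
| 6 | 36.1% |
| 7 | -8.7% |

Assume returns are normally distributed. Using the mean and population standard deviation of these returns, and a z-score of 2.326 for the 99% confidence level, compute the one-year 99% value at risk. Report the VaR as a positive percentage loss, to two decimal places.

41.95

Mean return μ = -14.30 / 7 = -2.0429%
Σ(r − μ)² = (0.9 − (-2.0429))² + (-10.9 − (-2.0429))² + (-14.1 − (-2.0429))² + … = 2060.6171
population σ = √(2060.6171 / 7) = √294.3739 = 17.1573%
VaR = −(μ − z·σ) = −(-2.0429 − 2.326 × 17.1573) = −(-41.9508) = 41.9508%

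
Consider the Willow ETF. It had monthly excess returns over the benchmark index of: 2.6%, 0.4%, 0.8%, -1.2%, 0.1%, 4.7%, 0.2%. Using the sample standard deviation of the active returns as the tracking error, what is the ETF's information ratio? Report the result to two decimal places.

Mean return r̄ = 7.60 / 7 = 1.0857%
Sample σ = √[Σ(r − r̄)² / 6] = √[22.8886 / 6] = √3.8148 = 1.9532%
IR = r̄ / tracking error = 1.0857 / 1.9532 = 0.5559

0.56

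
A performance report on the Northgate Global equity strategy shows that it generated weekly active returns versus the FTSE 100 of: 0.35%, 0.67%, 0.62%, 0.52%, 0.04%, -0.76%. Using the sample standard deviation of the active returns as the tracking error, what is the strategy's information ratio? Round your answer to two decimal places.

r̄ = (0.35 + 0.67 + 0.62 + 0.52 + 0.04 − 0.76) / 6 = 0.2400%
Σ(r − r̄)² = (0.35 − 0.2400)² + (0.67 − 0.2400)² + … = 1.4598
sample σ = √(1.4598 / 5) = √0.2920 = 0.5404%
IR = r̄ / tracking error = 0.2400 / 0.5404 = 0.4441

0.44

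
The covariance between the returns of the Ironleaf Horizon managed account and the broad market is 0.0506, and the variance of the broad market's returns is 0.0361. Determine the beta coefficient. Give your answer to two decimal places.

1.40

β = Cov(Rp, Rm) / Var(Rm) = 0.0506 / 0.0361 = 1.4017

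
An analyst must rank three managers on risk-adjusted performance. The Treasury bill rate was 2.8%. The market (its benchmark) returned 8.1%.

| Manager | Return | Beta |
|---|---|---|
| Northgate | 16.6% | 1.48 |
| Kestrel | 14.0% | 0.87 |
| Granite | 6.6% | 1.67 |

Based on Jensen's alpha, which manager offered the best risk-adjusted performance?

Kestrel

Northgate: α = 16.6% − [2.8% + 1.48 × (8.1% − 2.8%)] = 5.956
Kestrel: α = 14.0% − [2.8% + 0.87 × (8.1% − 2.8%)] = 6.589
Granite: α = 6.6% − [2.8% + 1.67 × (8.1% − 2.8%)] = -5.051
Highest: Kestrel (6.589).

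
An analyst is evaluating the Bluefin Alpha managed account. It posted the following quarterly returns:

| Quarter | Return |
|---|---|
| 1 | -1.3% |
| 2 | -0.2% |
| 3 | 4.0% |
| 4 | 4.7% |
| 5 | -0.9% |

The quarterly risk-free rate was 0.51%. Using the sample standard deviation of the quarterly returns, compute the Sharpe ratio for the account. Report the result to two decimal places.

0.26

r̄ = (-1.3 − 0.2 + 4 + 4.7 − 0.9) / 5 = 6.30 / 5 = 1.2600%
Σ(r − r̄)² = 32.6920; sample σ = √(32.6920/4) = 2.8588%
Sharpe = (r̄ − rf) / σ = (1.2600 − 0.51) / 2.8588 = 0.7500 / 2.8588 = 0.2623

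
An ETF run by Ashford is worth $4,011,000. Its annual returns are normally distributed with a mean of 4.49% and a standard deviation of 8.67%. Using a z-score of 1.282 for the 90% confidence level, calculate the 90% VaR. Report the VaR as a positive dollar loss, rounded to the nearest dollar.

$265,726

Return at the 90% tail: μ − z·σ = 4.49% − 1.282 × 8.67% = 4.49 − 11.11494 = -6.62494%
VaR = −(-6.62494%) × $4,011,000 = 6.62494% × $4,011,000 = $265,726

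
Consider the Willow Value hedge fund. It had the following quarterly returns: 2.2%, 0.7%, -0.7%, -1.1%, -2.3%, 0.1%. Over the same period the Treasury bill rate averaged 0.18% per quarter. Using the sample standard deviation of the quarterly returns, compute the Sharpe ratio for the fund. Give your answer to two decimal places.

Mean return r̄ = -1.10 / 6 = -0.1833%
Sample σ = √[Σ(r − r̄)² / 5] = √[12.1283 / 5] = √2.4257 = 1.5575%
Sharpe = (r̄ − rf) / σ = (-0.1833 − 0.18) / 1.5575 = -0.3633 / 1.5575 = -0.2333

-0.23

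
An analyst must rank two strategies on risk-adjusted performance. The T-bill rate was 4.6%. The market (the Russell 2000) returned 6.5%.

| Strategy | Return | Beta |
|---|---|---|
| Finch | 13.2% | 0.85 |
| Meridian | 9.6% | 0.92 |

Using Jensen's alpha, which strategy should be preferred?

Finch: α = 13.2% − [4.6% + 0.85 × (6.5% − 4.6%)] = 6.985
Meridian: α = 9.6% − [4.6% + 0.92 × (6.5% − 4.6%)] = 3.252
Highest: Finch (6.985).

Finch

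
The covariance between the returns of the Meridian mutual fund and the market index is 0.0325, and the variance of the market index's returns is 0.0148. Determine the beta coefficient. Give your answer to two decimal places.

β = Cov(Rp, Rm) / Var(Rm) = 0.0325 / 0.0148 = 2.1959

2.20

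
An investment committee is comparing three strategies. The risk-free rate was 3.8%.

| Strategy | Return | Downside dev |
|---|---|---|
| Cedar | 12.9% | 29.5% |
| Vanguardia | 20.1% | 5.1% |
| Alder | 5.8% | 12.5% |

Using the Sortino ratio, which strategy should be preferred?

Cedar: Sortino ratio = (12.9% − 3.8%) / 29.5% = 0.308
Vanguardia: Sortino ratio = (20.1% − 3.8%) / 5.1% = 3.196
Alder: Sortino ratio = (5.8% − 3.8%) / 12.5% = 0.160
Highest: Vanguardia (3.196).

Vanguardia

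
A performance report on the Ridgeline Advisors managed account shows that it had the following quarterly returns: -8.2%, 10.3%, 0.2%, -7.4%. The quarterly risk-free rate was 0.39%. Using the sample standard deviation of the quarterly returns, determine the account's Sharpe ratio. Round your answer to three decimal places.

-0.194

r̄ = (-8.2 + 10.3 + 0.2 − 7.4) / 4 = -1.2750%
Σ(r − r̄)² = (-8.2 − (-1.2750))² + (10.3 − (-1.2750))² + … = 221.6275
sample σ = √(221.6275 / 3) = √73.8758 = 8.5951%
Sharpe = (r̄ − rf) / σ = (-1.2750 − 0.39) / 8.5951 = -1.6650 / 8.5951 = -0.1937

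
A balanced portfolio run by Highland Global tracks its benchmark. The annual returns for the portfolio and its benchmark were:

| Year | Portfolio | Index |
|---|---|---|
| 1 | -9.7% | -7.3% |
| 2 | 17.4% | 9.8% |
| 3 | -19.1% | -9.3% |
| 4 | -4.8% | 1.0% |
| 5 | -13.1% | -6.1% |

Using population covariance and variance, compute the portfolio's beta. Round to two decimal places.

r̄p = -5.8600%,  r̄m = -2.3800%
Cov = Σ(rp − r̄p)(rm − r̄m) / 5 = 84.8672
Var(rm) = Σ(rm − r̄m)² / 5 = 49.1416
β = Cov / Var = 84.8672 / 49.1416 = 1.7270

1.73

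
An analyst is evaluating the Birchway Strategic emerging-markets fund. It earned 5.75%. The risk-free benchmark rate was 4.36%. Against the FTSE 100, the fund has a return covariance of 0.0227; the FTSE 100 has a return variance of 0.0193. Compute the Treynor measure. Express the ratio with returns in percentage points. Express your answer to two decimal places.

1.18

β = Cov / Var = 0.0227 / 0.0193 = 1.1762
Treynor = (Rp − Rf) / β = (5.75% − 4.36%) / 1.1762 = 1.39 / 1.1762 = 1.1818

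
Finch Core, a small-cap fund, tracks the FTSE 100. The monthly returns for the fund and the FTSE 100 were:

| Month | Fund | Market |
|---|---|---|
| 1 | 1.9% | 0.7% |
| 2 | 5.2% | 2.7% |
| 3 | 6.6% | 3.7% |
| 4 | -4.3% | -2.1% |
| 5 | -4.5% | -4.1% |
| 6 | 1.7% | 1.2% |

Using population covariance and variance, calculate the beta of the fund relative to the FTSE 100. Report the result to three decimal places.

1.544

r̄p = 1.1000%,  r̄m = 0.3500%
Cov = Σ(rp − r̄p)(rm − r̄m) / 6 = 11.1667
Var(rm) = Σ(rm − r̄m)² / 6 = 7.2325
β = Cov / Var = 11.1667 / 7.2325 = 1.5440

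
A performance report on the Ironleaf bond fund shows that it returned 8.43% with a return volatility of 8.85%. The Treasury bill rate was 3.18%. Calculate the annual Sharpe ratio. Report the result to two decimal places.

Sharpe = (Rp − Rf) / σp = (8.43% − 3.18%) / 8.85% = 5.25% / 8.85% = 0.5932

0.59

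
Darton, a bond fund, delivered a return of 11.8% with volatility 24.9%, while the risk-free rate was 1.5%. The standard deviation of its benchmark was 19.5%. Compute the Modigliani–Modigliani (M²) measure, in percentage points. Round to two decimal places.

Sharpe = (Rp − Rf) / σp = (11.8% − 1.5%) / 24.9% = 0.4137
M² = Rf + Sharpe × σm = 1.5% + 0.4137 × 19.5% = 9.5672%

9.57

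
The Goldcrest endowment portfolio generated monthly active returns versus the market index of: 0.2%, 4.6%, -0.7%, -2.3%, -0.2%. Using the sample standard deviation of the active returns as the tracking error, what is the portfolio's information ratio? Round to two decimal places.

0.12

r̄ = (0.2 + 4.6 − 0.7 − 2.3 − 0.2) / 5 = 1.60 / 5 = 0.3200%
Σ(r − r̄)² = (0.2 − 0.3200)² + (4.6 − 0.3200)² + (-0.7 − 0.3200)² + … = 26.5080
σ = √[26.5080 / 4] = 2.5743%
IR = r̄ / tracking error = 0.3200 / 2.5743 = 0.1243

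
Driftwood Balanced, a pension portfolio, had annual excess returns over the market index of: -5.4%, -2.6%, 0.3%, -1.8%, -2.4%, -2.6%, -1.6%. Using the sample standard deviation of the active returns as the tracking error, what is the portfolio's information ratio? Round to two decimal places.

Mean return r̄ = -16.10 / 7 = -2.3000%
Σ(r − r̄)² = (-5.4 − (-2.3000))² + (-2.6 − (-2.3000))² + (0.3 − (-2.3000))² + … = 17.3000
sample σ = √(17.3000 / 6) = √2.8833 = 1.6980%
IR = r̄ / tracking error = -2.3000 / 1.6980 = -1.3545

-1.35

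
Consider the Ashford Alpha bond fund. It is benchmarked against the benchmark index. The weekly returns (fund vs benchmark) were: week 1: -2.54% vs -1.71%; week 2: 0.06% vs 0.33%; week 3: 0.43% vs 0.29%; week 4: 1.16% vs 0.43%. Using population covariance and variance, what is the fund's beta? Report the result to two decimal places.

1.52

r̄p = -0.2225%,  r̄m = -0.1650%
Cov = Σ(rp − r̄p)(rm − r̄m) / 4 = 1.2100
Var(rm) = Σ(rm − r̄m)² / 4 = 0.7983
β = Cov / Var = 1.2100 / 0.7983 = 1.5157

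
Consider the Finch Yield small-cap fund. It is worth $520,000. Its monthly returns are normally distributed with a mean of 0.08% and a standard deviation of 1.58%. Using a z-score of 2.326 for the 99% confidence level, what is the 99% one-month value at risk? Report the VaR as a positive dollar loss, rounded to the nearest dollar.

Return at the 99% tail: μ − z·σ = 0.08% − 2.326 × 1.58% = 0.08 − 3.67508 = -3.59508%
VaR = −(-3.59508%) × $520,000 = 3.59508% × $520,000 = $18,694

$18,694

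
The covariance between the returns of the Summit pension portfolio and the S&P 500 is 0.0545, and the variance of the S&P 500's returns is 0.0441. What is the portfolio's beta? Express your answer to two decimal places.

1.24

β = Cov(Rp, Rm) / Var(Rm) = 0.0545 / 0.0441 = 1.2358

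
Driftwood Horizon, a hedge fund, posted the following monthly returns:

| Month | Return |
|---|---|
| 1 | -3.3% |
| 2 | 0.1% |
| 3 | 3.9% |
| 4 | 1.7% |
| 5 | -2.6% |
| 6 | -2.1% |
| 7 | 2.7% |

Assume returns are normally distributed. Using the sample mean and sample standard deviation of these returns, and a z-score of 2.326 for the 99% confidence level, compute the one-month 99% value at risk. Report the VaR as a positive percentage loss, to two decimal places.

Mean return r̄ = 0.40 / 7 = 0.0571%
Sample σ = √[Σ(r − r̄)² / 6] = √[47.4371 / 6] = √7.9062 = 2.8118%
VaR = −(r̄ − z·σ) = −(0.0571 − 2.326 × 2.8118) = −(-6.4831) = 6.4831%

6.48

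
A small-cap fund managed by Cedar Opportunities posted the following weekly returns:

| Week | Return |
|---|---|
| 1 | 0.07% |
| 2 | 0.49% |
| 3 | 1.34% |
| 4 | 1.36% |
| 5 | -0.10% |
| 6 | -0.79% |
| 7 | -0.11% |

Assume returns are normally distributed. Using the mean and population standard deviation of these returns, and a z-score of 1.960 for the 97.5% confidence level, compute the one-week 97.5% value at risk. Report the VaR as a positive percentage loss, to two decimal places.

1.12

μ = (0.07 + 0.49 + 1.34 + 1.36 − 0.1 − 0.79 − 0.11) / 7 = 2.260 / 7 = 0.3229%
Σ(r − μ)² = 3.8067; population σ = √(3.8067/7) = 0.7374%
VaR = −(μ − z·σ) = −(0.3229 − 1.960 × 0.7374) = −(-1.1224) = 1.1224%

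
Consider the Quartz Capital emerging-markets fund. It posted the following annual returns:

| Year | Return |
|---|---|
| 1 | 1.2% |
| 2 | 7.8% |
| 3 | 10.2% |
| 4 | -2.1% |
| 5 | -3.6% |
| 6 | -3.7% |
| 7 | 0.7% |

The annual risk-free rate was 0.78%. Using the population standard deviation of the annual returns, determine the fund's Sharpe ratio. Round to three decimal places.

μ = (1.2 + 7.8 + 10.2 − 2.1 − 3.6 − 3.7 + 0.7) / 7 = 10.50 / 7 = 1.5000%
Σ(r − μ)² = (1.2 − 1.5000)² + (7.8 − 1.5000)² + (10.2 − 1.5000)² + … = 182.1200
σ = √[182.1200 / 7] = 5.1007%
Sharpe = (μ − rf) / σ = (1.5000 − 0.78) / 5.1007 = 0.7200 / 5.1007 = 0.1412

0.141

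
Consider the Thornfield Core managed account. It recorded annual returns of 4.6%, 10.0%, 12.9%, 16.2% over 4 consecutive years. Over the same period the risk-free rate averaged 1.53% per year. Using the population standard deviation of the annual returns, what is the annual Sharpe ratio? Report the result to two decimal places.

2.21

Mean return r̄ = 43.70 / 4 = 10.9250%
Population σ = √[Σ(r − r̄)² / 4] = √[72.5875 / 4] = √18.1469 = 4.2599%
Sharpe = (r̄ − rf) / σ = (10.9250 − 1.53) / 4.2599 = 9.3950 / 4.2599 = 2.2055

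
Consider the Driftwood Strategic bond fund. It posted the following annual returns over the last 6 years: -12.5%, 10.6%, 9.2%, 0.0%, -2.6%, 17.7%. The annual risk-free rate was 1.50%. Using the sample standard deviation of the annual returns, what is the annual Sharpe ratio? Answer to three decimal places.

0.206

r̄ = (-12.5 + 10.6 + 9.2 + 0 − 2.6 + 17.7) / 6 = 22.40 / 6 = 3.7333%
Σ(r − r̄)² = (-12.5 − 3.7333)² + (10.6 − 3.7333)² + (9.2 − 3.7333)² + … = 589.6733
σ = √[589.6733 / 5] = 10.8598%
Sharpe = (r̄ − rf) / σ = (3.7333 − 1.5) / 10.8598 = 2.2333 / 10.8598 = 0.2056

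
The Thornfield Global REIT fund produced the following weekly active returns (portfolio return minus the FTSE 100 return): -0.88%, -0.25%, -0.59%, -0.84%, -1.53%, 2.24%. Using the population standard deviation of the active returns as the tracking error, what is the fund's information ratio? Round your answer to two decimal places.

-0.26

r̄ = (-0.88 − 0.25 − 0.59 − 0.84 − 1.53 + 2.24) / 6 = -0.3083%
Population std dev = √[8.6787 / 6] = 1.2027%
IR = r̄ / tracking error = -0.3083 / 1.2027 = -0.2563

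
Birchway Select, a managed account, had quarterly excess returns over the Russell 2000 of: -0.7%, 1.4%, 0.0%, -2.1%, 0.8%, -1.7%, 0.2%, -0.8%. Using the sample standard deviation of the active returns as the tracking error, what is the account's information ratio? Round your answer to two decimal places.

-0.30

r̄ = (-0.7 + 1.4 + 0 − 2.1 + 0.8 − 1.7 + 0.2 − 0.8) / 8 = -0.3625%
Sample σ = √[Σ(r − r̄)² / 7] = √[10.0188 / 7] = √1.4313 = 1.1964%
IR = r̄ / tracking error = -0.3625 / 1.1964 = -0.3030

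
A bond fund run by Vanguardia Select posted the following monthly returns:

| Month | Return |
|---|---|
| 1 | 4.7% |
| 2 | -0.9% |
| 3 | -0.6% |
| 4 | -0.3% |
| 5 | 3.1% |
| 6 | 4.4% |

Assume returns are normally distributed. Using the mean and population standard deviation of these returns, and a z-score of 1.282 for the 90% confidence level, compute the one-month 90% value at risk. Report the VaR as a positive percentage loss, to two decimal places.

r̄ = (4.7 − 0.9 − 0.6 − 0.3 + 3.1 + 4.4) / 6 = 1.7333%
Population std dev = √[34.2933 / 6] = 2.3907%
VaR = −(r̄ − z·σ) = −(1.7333 − 1.282 × 2.3907) = −(-1.3316) = 1.3316%

1.33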